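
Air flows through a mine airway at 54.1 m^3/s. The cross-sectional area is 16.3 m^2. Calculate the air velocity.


Velocity = flow rate / cross-sectional area
= 54.1 / 16.3
= 3.319 m/s

3.319 m/s


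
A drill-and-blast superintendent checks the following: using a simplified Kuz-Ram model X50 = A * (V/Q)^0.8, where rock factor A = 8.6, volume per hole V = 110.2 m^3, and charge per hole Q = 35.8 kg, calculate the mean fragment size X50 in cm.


21.1416 cm

Compute V/Q:
V/Q = 110.2 / 35.8 = 3.078212291
Raise to the power 0.8:
(V/Q)^0.8 = 3.078212291^0.8 = 2.45832249
Multiply by A:
X50 = 8.6 * 2.45832249
= 21.1416 cm


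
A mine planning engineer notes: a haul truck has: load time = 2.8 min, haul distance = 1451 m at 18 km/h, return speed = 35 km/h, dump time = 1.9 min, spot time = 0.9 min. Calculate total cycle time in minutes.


12.9241 min

Convert haul speed to m/min: 18 * 1000/60 = 300 m/min
Haul time = 1451 / 300 = 4.836666667 min
Convert return speed to m/min: 35 * 1000/60 = 583.3333333 m/min
Return time = 1451 / 583.3333333 = 2.487428571 min
Total cycle time:
= 2.8 + 4.836666667 + 1.9 + 2.487428571 + 0.9
= 12.9241 min


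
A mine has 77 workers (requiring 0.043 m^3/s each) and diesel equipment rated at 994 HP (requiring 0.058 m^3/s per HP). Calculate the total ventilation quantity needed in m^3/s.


Airflow for workers:
Q_people = 77 * 0.043 = 3.311 m^3/s
Airflow for diesel equipment:
Q_diesel = 994 * 0.058 = 57.652 m^3/s
Total ventilation:
Q_total = 3.311 + 57.652
= 60.963 m^3/s

60.963 m^3/s


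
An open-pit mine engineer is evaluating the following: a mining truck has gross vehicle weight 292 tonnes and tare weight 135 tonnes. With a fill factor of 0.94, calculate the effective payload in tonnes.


Maximum payload = gross - tare
= 292 - 135 = 157 tonnes
Effective payload = max payload * fill factor
= 157 * 0.94
= 147.58 tonnes

147.58 tonnes


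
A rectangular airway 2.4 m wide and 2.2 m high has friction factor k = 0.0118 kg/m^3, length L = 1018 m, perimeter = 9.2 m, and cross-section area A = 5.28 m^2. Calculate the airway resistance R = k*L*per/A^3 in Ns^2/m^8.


Compute the numerator:
k * L * per = 0.0118 * 1018 * 9.2
= 110.51408
Compute the denominator:
A^3 = 5.28^3 = 147.197952
Resistance:
R = 110.51408 / 147.197952
= 0.7508 Ns^2/m^8

0.7508 Ns^2/m^8


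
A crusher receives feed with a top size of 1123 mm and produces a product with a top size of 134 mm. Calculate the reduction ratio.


8.3806

Reduction ratio = feed size / product size
= 1123 / 134
= 8.3806


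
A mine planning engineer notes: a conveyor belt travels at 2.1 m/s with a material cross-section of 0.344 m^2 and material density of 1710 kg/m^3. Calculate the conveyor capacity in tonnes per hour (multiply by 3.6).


Volumetric flow = speed * area
= 2.1 * 0.344 = 0.7224 m^3/s
Mass flow = volumetric * density
= 0.7224 * 1710 = 1235.304 kg/s
Convert to t/h: multiply by 3.6
Capacity = 1235.304 * 3.6
= 4447.0944 t/h

4447.0944 t/h


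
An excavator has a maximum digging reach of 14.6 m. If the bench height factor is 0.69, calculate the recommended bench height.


10.074 m

Bench height = reach * factor
= 14.6 * 0.69
= 10.074 m


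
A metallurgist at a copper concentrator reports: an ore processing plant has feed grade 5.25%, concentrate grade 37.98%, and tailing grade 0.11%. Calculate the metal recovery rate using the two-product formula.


Using the two-product formula:
R = 100 * c * (f - t) / (f * (c - t))
Numerator = 100 * 37.98 * (5.25 - 0.11)
= 100 * 37.98 * 5.14
= 19521.72
Denominator = 5.25 * (37.98 - 0.11)
= 5.25 * 37.87
= 198.8175
R = 19521.72 / 198.8175
= 98.1891%

98.1891%


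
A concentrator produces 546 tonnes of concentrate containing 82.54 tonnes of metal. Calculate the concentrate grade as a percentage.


15.1172%

Grade = (metal in concentrate / concentrate mass) * 100
= (82.54 / 546) * 100
= 0.1511721612 * 100
= 15.1172%


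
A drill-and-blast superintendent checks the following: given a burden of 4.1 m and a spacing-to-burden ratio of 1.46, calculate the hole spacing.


Spacing = burden * ratio
= 4.1 * 1.46
= 5.986 m

5.986 m


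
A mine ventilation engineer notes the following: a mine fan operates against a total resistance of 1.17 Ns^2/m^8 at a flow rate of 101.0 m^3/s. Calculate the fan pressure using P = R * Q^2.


11935.17 Pa

Compute Q^2:
Q^2 = 101.0^2 = 10201.0
Compute pressure:
P = R * Q^2 = 1.17 * 10201.0
= 11935.17 Pa


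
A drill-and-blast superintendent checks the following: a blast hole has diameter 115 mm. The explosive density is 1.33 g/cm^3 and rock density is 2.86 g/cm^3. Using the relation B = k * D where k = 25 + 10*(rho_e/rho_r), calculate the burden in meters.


First, compute k:
rho_e / rho_r = 1.33 / 2.86 = 0.465034965
k = 25 + 10 * 0.465034965 = 29.65034965
Then, compute burden:
B = k * D / 1000 = 29.65034965 * 115 / 1000
= 3409.79021 / 1000
= 3.4098 m

3.4098 m


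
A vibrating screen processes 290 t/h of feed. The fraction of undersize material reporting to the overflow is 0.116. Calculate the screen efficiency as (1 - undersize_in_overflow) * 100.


88.4%

Screen efficiency = (1 - fraction of undersize in overflow) * 100
= (1 - 0.116) * 100
= 0.884 * 100
= 88.4%


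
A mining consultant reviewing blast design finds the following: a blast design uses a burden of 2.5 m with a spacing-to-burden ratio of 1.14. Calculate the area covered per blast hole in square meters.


First, find the spacing:
Spacing = burden * ratio = 2.5 * 1.14
= 2.85 m
Then, calculate the area:
Area = burden * spacing = 2.5 * 2.85
= 7.125 m^2

7.125 m^2


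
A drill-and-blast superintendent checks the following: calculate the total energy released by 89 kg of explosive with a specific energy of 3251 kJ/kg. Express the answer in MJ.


289.339 MJ

Energy = mass * specific_energy / 1000
= 89 * 3251 / 1000
= 289339 / 1000
= 289.339 MJ


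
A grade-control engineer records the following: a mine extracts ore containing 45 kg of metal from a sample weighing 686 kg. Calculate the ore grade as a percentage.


6.5598%

Ore grade = (metal mass / ore mass) * 100
= (45 / 686) * 100
= 0.06559766764 * 100
= 6.5598%


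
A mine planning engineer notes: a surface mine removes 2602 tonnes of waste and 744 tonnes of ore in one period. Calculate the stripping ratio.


3.4973

Stripping ratio = waste tonnage / ore tonnage
= 2602 / 744
= 3.4973


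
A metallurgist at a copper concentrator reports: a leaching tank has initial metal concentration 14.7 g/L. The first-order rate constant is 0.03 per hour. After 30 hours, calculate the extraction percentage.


Compute the exponent:
-k * t = -0.03 * 30 = -0.9
Remaining concentration:
C = 14.7 * exp(-0.9)
= 14.7 * 0.4065696597
= 5.976573998 g/L
Extracted = 14.7 - 5.976573998 = 8.723426002 g/L
Extraction % = 8.723426002 / 14.7 * 100
= 59.343%

59.343%


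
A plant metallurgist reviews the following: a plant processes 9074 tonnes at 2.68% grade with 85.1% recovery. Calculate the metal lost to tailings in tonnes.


Total metal in feed:
= 9074 * 2.68 / 100 = 243.1832 tonnes
Metal recovered:
= 243.1832 * 85.1 / 100 = 206.9489032 tonnes
Metal lost to tailings:
= 243.1832 - 206.9489032
= 36.2343 tonnes

36.2343 tonnes


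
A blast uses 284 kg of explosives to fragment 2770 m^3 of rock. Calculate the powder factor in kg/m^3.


0.1025 kg/m^3

Powder factor = explosive mass / rock volume
= 284 / 2770
= 0.1025 kg/m^3


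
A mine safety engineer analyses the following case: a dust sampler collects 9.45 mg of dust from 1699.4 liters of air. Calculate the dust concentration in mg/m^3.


Convert liters to m^3: 1 m^3 = 1000 L
Concentration = mass / volume * 1000
= 9.45 / 1699.4 * 1000
= 0.00556078616 * 1000
= 5.5608 mg/m^3

5.5608 mg/m^3


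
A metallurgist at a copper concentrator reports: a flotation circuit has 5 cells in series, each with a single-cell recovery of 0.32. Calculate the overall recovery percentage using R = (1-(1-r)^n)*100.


Complement of single-cell recovery:
1 - r = 1 - 0.32 = 0.68
Raise to power n:
(1 - r)^5 = 0.68^5 = 0.1453933568
Overall recovery:
R = (1 - 0.1453933568) * 100
= 85.4607%

85.4607%


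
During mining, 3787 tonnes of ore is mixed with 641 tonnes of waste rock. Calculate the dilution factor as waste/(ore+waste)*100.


Total material = ore + waste
= 3787 + 641 = 4428 tonnes
Dilution = waste / total * 100
= 641 / 4428 * 100
= 0.1447606143 * 100
= 14.4761%

14.4761%


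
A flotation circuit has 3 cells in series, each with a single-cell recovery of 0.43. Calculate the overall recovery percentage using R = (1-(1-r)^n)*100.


Complement of single-cell recovery:
1 - r = 1 - 0.43 = 0.57
Raise to power n:
(1 - r)^3 = 0.57^3 = 0.185193
Overall recovery:
R = (1 - 0.185193) * 100
= 81.4807%

81.4807%


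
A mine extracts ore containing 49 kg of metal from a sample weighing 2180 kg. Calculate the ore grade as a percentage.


Ore grade = (metal mass / ore mass) * 100
= (49 / 2180) * 100
= 0.02247706422 * 100
= 2.2477%

2.2477%


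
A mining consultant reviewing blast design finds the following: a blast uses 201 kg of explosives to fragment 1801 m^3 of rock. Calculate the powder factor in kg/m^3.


0.1116 kg/m^3

Powder factor = explosive mass / rock volume
= 201 / 1801
= 0.1116 kg/m^3


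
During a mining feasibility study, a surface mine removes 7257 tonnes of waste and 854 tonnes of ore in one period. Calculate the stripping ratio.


8.4977

Stripping ratio = waste tonnage / ore tonnage
= 7257 / 854
= 8.4977


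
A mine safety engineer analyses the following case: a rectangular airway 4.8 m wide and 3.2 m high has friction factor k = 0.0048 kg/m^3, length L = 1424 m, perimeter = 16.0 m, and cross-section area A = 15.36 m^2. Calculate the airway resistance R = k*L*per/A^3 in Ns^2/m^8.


0.0302 Ns^2/m^8

Compute the numerator:
k * L * per = 0.0048 * 1424 * 16.0
= 109.3632
Compute the denominator:
A^3 = 15.36^3 = 3623.878656
Resistance:
R = 109.3632 / 3623.878656
= 0.0302 Ns^2/m^8


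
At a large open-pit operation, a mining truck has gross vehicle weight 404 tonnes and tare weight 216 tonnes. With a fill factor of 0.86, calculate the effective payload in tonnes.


161.68 tonnes

Maximum payload = gross - tare
= 404 - 216 = 188 tonnes
Effective payload = max payload * fill factor
= 188 * 0.86
= 161.68 tonnes


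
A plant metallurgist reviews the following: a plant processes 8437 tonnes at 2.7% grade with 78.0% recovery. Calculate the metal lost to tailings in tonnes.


50.1158 tonnes

Total metal in feed:
= 8437 * 2.7 / 100 = 227.799 tonnes
Metal recovered:
= 227.799 * 78.0 / 100 = 177.68322 tonnes
Metal lost to tailings:
= 227.799 - 177.68322
= 50.1158 tonnes


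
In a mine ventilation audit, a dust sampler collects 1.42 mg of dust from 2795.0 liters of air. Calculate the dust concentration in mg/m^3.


Convert liters to m^3: 1 m^3 = 1000 L
Concentration = mass / volume * 1000
= 1.42 / 2795.0 * 1000
= 0.0005080500894 * 1000
= 0.5081 mg/m^3

0.5081 mg/m^3


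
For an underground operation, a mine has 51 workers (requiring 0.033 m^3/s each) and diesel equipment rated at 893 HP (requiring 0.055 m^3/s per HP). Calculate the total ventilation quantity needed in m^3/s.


50.798 m^3/s

Airflow for workers:
Q_people = 51 * 0.033 = 1.683 m^3/s
Airflow for diesel equipment:
Q_diesel = 893 * 0.055 = 49.115 m^3/s
Total ventilation:
Q_total = 1.683 + 49.115
= 50.798 m^3/s


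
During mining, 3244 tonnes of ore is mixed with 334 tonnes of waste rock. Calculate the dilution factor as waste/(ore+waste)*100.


9.3348%

Total material = ore + waste
= 3244 + 334 = 3578 tonnes
Dilution = waste / total * 100
= 334 / 3578 * 100
= 0.09334823924 * 100
= 9.3348%


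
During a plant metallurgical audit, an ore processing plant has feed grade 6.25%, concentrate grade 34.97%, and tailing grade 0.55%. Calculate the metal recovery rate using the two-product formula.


Using the two-product formula:
R = 100 * c * (f - t) / (f * (c - t))
Numerator = 100 * 34.97 * (6.25 - 0.55)
= 100 * 34.97 * 5.7
= 19932.9
Denominator = 6.25 * (34.97 - 0.55)
= 6.25 * 34.42
= 215.125
R = 19932.9 / 215.125
= 92.6573%

92.6573%


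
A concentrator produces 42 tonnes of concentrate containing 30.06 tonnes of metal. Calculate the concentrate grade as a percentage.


Grade = (metal in concentrate / concentrate mass) * 100
= (30.06 / 42) * 100
= 0.7157142857 * 100
= 71.5714%

71.5714%


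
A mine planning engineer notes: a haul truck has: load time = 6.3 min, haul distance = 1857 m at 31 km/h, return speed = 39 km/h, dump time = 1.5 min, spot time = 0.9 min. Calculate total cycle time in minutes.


15.1511 min

Convert haul speed to m/min: 31 * 1000/60 = 516.6666667 m/min
Haul time = 1857 / 516.6666667 = 3.594193548 min
Convert return speed to m/min: 39 * 1000/60 = 650 m/min
Return time = 1857 / 650 = 2.856923077 min
Total cycle time:
= 6.3 + 3.594193548 + 1.5 + 2.856923077 + 0.9
= 15.1511 min


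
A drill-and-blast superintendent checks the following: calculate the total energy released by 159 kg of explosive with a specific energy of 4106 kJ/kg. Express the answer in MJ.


652.854 MJ

Energy = mass * specific_energy / 1000
= 159 * 4106 / 1000
= 652854 / 1000
= 652.854 MJ


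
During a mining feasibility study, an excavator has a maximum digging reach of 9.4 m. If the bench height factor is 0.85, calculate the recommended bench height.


7.99 m

Bench height = reach * factor
= 9.4 * 0.85
= 7.99 m


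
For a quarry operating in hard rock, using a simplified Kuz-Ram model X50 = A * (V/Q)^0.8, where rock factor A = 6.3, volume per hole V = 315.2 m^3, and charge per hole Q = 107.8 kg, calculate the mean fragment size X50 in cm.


Compute V/Q:
V/Q = 315.2 / 107.8 = 2.92393321
Raise to the power 0.8:
(V/Q)^0.8 = 2.92393321^0.8 = 2.359249971
Multiply by A:
X50 = 6.3 * 2.359249971
= 14.8633 cm

14.8633 cm


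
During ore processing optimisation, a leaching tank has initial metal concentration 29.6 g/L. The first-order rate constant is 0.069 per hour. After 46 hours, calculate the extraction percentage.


Compute the exponent:
-k * t = -0.069 * 46 = -3.174
Remaining concentration:
C = 29.6 * exp(-3.174)
= 29.6 * 0.04183591909
= 1.238343205 g/L
Extracted = 29.6 - 1.238343205 = 28.36165679 g/L
Extraction % = 28.36165679 / 29.6 * 100
= 95.8164%

95.8164%


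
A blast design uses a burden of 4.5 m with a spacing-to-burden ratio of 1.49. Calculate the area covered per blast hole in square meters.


First, find the spacing:
Spacing = burden * ratio = 4.5 * 1.49
= 6.705 m
Then, calculate the area:
Area = burden * spacing = 4.5 * 6.705
= 30.1725 m^2

30.1725 m^2


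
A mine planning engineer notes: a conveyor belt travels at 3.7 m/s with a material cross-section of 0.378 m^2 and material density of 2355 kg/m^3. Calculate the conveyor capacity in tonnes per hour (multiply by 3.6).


Volumetric flow = speed * area
= 3.7 * 0.378 = 1.3986 m^3/s
Mass flow = volumetric * density
= 1.3986 * 2355 = 3293.703 kg/s
Convert to t/h: multiply by 3.6
Capacity = 3293.703 * 3.6
= 11857.3308 t/h

11857.3308 t/h


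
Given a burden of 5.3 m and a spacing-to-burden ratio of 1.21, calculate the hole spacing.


6.413 m

Spacing = burden * ratio
= 5.3 * 1.21
= 6.413 m


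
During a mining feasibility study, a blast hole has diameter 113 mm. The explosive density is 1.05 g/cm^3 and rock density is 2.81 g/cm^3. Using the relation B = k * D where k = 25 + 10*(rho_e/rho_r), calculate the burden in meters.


First, compute k:
rho_e / rho_r = 1.05 / 2.81 = 0.3736654804
k = 25 + 10 * 0.3736654804 = 28.7366548
Then, compute burden:
B = k * D / 1000 = 28.7366548 * 113 / 1000
= 3247.241993 / 1000
= 3.2472 m

3.2472 m


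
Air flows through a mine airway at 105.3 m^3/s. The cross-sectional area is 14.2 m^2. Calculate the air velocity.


Velocity = flow rate / cross-sectional area
= 105.3 / 14.2
= 7.4155 m/s

7.4155 m/s


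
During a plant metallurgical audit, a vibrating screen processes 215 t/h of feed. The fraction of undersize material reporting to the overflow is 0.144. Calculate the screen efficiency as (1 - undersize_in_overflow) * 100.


85.6%

Screen efficiency = (1 - fraction of undersize in overflow) * 100
= (1 - 0.144) * 100
= 0.856 * 100
= 85.6%


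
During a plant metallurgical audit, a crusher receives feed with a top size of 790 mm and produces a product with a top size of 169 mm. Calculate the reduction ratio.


4.6746

Reduction ratio = feed size / product size
= 790 / 169
= 4.6746


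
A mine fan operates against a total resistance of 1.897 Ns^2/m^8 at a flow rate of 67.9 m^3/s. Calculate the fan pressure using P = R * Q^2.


Compute Q^2:
Q^2 = 67.9^2 = 4610.41
Compute pressure:
P = R * Q^2 = 1.897 * 4610.41
= 8745.9478 Pa

8745.9478 Pa


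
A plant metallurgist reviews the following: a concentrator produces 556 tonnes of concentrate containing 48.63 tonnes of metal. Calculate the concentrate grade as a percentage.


8.7464%

Grade = (metal in concentrate / concentrate mass) * 100
= (48.63 / 556) * 100
= 0.08746402878 * 100
= 8.7464%


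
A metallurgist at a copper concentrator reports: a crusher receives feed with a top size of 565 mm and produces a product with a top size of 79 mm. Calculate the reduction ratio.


7.1519

Reduction ratio = feed size / product size
= 565 / 79
= 7.1519


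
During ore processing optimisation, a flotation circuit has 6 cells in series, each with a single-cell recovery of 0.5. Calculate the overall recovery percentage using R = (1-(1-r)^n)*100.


Complement of single-cell recovery:
1 - r = 1 - 0.5 = 0.5
Raise to power n:
(1 - r)^6 = 0.5^6 = 0.015625
Overall recovery:
R = (1 - 0.015625) * 100
= 98.4375%

98.4375%


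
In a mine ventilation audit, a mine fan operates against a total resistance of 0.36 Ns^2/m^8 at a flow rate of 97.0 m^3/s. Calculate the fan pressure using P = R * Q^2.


3387.24 Pa

Compute Q^2:
Q^2 = 97.0^2 = 9409.0
Compute pressure:
P = R * Q^2 = 0.36 * 9409.0
= 3387.24 Pa


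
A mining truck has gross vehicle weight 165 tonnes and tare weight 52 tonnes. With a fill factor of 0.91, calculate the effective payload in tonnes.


Maximum payload = gross - tare
= 165 - 52 = 113 tonnes
Effective payload = max payload * fill factor
= 113 * 0.91
= 102.83 tonnes

102.83 tonnes


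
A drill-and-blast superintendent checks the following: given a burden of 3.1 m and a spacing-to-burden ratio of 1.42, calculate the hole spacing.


Spacing = burden * ratio
= 3.1 * 1.42
= 4.402 m

4.402 m


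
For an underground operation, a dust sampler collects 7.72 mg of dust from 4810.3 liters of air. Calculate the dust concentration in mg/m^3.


Convert liters to m^3: 1 m^3 = 1000 L
Concentration = mass / volume * 1000
= 7.72 / 4810.3 * 1000
= 0.001604889508 * 1000
= 1.6049 mg/m^3

1.6049 mg/m^3


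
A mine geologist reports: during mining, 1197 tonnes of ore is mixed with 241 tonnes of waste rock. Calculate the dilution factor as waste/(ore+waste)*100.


16.7594%

Total material = ore + waste
= 1197 + 241 = 1438 tonnes
Dilution = waste / total * 100
= 241 / 1438 * 100
= 0.1675938804 * 100
= 16.7594%


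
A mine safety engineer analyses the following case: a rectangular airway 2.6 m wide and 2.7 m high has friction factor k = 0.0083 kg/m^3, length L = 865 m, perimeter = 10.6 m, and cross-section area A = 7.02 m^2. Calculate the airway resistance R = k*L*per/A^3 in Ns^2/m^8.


Compute the numerator:
k * L * per = 0.0083 * 865 * 10.6
= 76.1027
Compute the denominator:
A^3 = 7.02^3 = 345.948408
Resistance:
R = 76.1027 / 345.948408
= 0.22 Ns^2/m^8

0.22 Ns^2/m^8


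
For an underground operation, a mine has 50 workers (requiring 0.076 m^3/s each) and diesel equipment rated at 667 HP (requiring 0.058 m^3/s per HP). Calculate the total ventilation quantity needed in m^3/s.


Airflow for workers:
Q_people = 50 * 0.076 = 3.8 m^3/s
Airflow for diesel equipment:
Q_diesel = 667 * 0.058 = 38.686 m^3/s
Total ventilation:
Q_total = 3.8 + 38.686
= 42.486 m^3/s

42.486 m^3/s


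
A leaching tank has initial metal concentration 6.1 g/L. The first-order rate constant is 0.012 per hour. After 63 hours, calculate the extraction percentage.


Compute the exponent:
-k * t = -0.012 * 63 = -0.756
Remaining concentration:
C = 6.1 * exp(-0.756)
= 6.1 * 0.469540839
= 2.864199118 g/L
Extracted = 6.1 - 2.864199118 = 3.235800882 g/L
Extraction % = 3.235800882 / 6.1 * 100
= 53.0459%

53.0459%


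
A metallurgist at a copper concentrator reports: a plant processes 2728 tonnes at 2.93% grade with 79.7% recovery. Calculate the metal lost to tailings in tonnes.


16.2259 tonnes

Total metal in feed:
= 2728 * 2.93 / 100 = 79.9304 tonnes
Metal recovered:
= 79.9304 * 79.7 / 100 = 63.7045288 tonnes
Metal lost to tailings:
= 79.9304 - 63.7045288
= 16.2259 tonnes


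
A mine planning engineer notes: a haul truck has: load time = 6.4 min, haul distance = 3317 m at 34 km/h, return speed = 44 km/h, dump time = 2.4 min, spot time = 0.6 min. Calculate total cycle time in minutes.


19.7767 min

Convert haul speed to m/min: 34 * 1000/60 = 566.6666667 m/min
Haul time = 3317 / 566.6666667 = 5.853529412 min
Convert return speed to m/min: 44 * 1000/60 = 733.3333333 m/min
Return time = 3317 / 733.3333333 = 4.523181818 min
Total cycle time:
= 6.4 + 5.853529412 + 2.4 + 4.523181818 + 0.6
= 19.7767 min


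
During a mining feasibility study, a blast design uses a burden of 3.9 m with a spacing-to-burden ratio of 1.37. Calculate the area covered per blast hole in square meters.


First, find the spacing:
Spacing = burden * ratio = 3.9 * 1.37
= 5.343 m
Then, calculate the area:
Area = burden * spacing = 3.9 * 5.343
= 20.8377 m^2

20.8377 m^2


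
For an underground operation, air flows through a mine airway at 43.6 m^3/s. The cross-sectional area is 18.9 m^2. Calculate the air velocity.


Velocity = flow rate / cross-sectional area
= 43.6 / 18.9
= 2.3069 m/s

2.3069 m/s


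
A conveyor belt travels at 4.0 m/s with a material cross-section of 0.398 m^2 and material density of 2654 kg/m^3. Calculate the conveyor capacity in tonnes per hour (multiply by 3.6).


Volumetric flow = speed * area
= 4.0 * 0.398 = 1.592 m^3/s
Mass flow = volumetric * density
= 1.592 * 2654 = 4225.168 kg/s
Convert to t/h: multiply by 3.6
Capacity = 4225.168 * 3.6
= 15210.6048 t/h

15210.6048 t/h


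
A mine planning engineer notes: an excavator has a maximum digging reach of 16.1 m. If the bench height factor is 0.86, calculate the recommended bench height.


Bench height = reach * factor
= 16.1 * 0.86
= 13.846 m

13.846 m


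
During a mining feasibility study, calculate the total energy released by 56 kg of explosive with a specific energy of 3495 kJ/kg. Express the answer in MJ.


195.72 MJ

Energy = mass * specific_energy / 1000
= 56 * 3495 / 1000
= 195720 / 1000
= 195.72 MJ


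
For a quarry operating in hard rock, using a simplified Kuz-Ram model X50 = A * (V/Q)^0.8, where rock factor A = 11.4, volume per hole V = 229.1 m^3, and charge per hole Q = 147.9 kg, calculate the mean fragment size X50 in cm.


Compute V/Q:
V/Q = 229.1 / 147.9 = 1.549019608
Raise to the power 0.8:
(V/Q)^0.8 = 1.549019608^0.8 = 1.419206306
Multiply by A:
X50 = 11.4 * 1.419206306
= 16.179 cm

16.179 cm


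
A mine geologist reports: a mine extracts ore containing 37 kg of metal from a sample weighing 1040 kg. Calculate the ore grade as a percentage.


Ore grade = (metal mass / ore mass) * 100
= (37 / 1040) * 100
= 0.03557692308 * 100
= 3.5577%

3.5577%


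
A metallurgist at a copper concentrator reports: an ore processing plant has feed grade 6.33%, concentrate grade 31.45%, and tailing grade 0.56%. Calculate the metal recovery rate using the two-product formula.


92.8057%

Using the two-product formula:
R = 100 * c * (f - t) / (f * (c - t))
Numerator = 100 * 31.45 * (6.33 - 0.56)
= 100 * 31.45 * 5.77
= 18146.65
Denominator = 6.33 * (31.45 - 0.56)
= 6.33 * 30.89
= 195.5337
R = 18146.65 / 195.5337
= 92.8057%


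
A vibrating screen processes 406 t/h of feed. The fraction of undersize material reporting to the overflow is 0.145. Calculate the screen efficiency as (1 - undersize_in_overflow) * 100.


Screen efficiency = (1 - fraction of undersize in overflow) * 100
= (1 - 0.145) * 100
= 0.855 * 100
= 85.5%

85.5%


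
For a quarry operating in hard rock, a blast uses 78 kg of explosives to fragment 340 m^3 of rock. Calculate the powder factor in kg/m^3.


0.2294 kg/m^3

Powder factor = explosive mass / rock volume
= 78 / 340
= 0.2294 kg/m^3


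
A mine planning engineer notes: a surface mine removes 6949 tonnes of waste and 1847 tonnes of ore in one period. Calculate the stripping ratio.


3.7623

Stripping ratio = waste tonnage / ore tonnage
= 6949 / 1847
= 3.7623


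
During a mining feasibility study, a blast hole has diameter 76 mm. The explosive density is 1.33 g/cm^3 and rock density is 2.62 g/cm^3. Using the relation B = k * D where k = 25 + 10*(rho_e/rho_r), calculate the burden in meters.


First, compute k:
rho_e / rho_r = 1.33 / 2.62 = 0.5076335878
k = 25 + 10 * 0.5076335878 = 30.07633588
Then, compute burden:
B = k * D / 1000 = 30.07633588 * 76 / 1000
= 2285.801527 / 1000
= 2.2858 m

2.2858 m


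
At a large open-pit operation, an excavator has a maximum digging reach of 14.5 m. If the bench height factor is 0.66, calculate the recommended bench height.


9.57 m

Bench height = reach * factor
= 14.5 * 0.66
= 9.57 m


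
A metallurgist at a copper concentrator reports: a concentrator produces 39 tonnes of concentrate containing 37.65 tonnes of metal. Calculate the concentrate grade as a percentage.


Grade = (metal in concentrate / concentrate mass) * 100
= (37.65 / 39) * 100
= 0.9653846154 * 100
= 96.5385%

96.5385%


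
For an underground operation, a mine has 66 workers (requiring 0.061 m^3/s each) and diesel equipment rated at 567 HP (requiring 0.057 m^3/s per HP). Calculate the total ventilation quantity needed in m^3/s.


36.345 m^3/s

Airflow for workers:
Q_people = 66 * 0.061 = 4.026 m^3/s
Airflow for diesel equipment:
Q_diesel = 567 * 0.057 = 32.319 m^3/s
Total ventilation:
Q_total = 4.026 + 32.319
= 36.345 m^3/s


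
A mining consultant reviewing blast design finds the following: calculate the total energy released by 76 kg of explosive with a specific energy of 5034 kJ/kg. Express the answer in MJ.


Energy = mass * specific_energy / 1000
= 76 * 5034 / 1000
= 382584 / 1000
= 382.584 MJ

382.584 MJ


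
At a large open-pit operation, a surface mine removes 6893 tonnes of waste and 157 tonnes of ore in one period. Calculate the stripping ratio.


Stripping ratio = waste tonnage / ore tonnage
= 6893 / 157
= 43.9045

43.9045


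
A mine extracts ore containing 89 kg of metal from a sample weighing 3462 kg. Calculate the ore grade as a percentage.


Ore grade = (metal mass / ore mass) * 100
= (89 / 3462) * 100
= 0.02570768342 * 100
= 2.5708%

2.5708%


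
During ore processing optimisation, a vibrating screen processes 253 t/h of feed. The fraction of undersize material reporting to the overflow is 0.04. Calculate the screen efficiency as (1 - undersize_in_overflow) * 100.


96.0%

Screen efficiency = (1 - fraction of undersize in overflow) * 100
= (1 - 0.04) * 100
= 0.96 * 100
= 96.0%


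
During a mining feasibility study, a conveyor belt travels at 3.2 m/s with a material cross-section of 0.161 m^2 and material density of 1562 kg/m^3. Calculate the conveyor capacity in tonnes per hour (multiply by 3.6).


2897.0726 t/h

Volumetric flow = speed * area
= 3.2 * 0.161 = 0.5152 m^3/s
Mass flow = volumetric * density
= 0.5152 * 1562 = 804.7424 kg/s
Convert to t/h: multiply by 3.6
Capacity = 804.7424 * 3.6
= 2897.0726 t/h


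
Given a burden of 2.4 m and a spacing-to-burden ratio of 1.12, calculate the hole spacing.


Spacing = burden * ratio
= 2.4 * 1.12
= 2.688 m

2.688 m


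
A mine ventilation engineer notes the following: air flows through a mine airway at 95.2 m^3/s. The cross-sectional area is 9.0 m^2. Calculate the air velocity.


10.5778 m/s

Velocity = flow rate / cross-sectional area
= 95.2 / 9.0
= 10.5778 m/s


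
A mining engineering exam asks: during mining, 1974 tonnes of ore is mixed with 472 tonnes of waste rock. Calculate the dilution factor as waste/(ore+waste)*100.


19.2968%

Total material = ore + waste
= 1974 + 472 = 2446 tonnes
Dilution = waste / total * 100
= 472 / 2446 * 100
= 0.1929681112 * 100
= 19.2968%


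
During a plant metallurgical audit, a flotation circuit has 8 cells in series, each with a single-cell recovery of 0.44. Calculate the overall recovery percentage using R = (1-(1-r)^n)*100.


Complement of single-cell recovery:
1 - r = 1 - 0.44 = 0.56
Raise to power n:
(1 - r)^8 = 0.56^8 = 0.009671731157
Overall recovery:
R = (1 - 0.009671731157) * 100
= 99.0328%

99.0328%


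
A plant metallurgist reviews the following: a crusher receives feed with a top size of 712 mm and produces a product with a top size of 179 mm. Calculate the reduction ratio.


3.9777

Reduction ratio = feed size / product size
= 712 / 179
= 3.9777


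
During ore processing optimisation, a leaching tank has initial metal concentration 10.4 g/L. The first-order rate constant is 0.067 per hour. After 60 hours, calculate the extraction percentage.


98.2047%

Compute the exponent:
-k * t = -0.067 * 60 = -4.02
Remaining concentration:
C = 10.4 * exp(-4.02)
= 10.4 * 0.01795296494
= 0.1867108354 g/L
Extracted = 10.4 - 0.1867108354 = 10.21328916 g/L
Extraction % = 10.21328916 / 10.4 * 100
= 98.2047%


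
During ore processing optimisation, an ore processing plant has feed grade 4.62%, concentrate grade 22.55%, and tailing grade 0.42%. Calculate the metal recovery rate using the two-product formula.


Using the two-product formula:
R = 100 * c * (f - t) / (f * (c - t))
Numerator = 100 * 22.55 * (4.62 - 0.42)
= 100 * 22.55 * 4.2
= 9471.0
Denominator = 4.62 * (22.55 - 0.42)
= 4.62 * 22.13
= 102.2406
R = 9471.0 / 102.2406
= 92.6344%

92.6344%


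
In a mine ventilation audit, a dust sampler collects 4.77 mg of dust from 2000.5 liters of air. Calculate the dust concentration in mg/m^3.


2.3844 mg/m^3

Convert liters to m^3: 1 m^3 = 1000 L
Concentration = mass / volume * 1000
= 4.77 / 2000.5 * 1000
= 0.002384403899 * 1000
= 2.3844 mg/m^3


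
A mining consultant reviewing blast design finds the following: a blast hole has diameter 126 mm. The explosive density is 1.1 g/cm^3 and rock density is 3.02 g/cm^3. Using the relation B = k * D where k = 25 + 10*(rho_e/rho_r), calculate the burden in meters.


First, compute k:
rho_e / rho_r = 1.1 / 3.02 = 0.3642384106
k = 25 + 10 * 0.3642384106 = 28.64238411
Then, compute burden:
B = k * D / 1000 = 28.64238411 * 126 / 1000
= 3608.940397 / 1000
= 3.6089 m

3.6089 m


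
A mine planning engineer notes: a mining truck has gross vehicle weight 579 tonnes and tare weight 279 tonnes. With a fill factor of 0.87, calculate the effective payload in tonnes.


Maximum payload = gross - tare
= 579 - 279 = 300 tonnes
Effective payload = max payload * fill factor
= 300 * 0.87
= 261.0 tonnes

261.0 tonnes


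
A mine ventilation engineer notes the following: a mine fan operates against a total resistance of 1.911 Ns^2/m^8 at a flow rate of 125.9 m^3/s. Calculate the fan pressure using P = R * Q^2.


Compute Q^2:
Q^2 = 125.9^2 = 15850.81
Compute pressure:
P = R * Q^2 = 1.911 * 15850.81
= 30290.8979 Pa

30290.8979 Pa


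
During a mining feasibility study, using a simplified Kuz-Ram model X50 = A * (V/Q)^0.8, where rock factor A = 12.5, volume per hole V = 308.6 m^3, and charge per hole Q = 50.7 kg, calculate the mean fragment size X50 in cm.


Compute V/Q:
V/Q = 308.6 / 50.7 = 6.08678501
Raise to the power 0.8:
(V/Q)^0.8 = 6.08678501^0.8 = 4.241411113
Multiply by A:
X50 = 12.5 * 4.241411113
= 53.0176 cm

53.0176 cm


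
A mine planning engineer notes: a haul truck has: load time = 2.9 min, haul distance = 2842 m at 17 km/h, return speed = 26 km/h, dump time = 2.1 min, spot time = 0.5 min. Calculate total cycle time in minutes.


22.089 min

Convert haul speed to m/min: 17 * 1000/60 = 283.3333333 m/min
Haul time = 2842 / 283.3333333 = 10.03058824 min
Convert return speed to m/min: 26 * 1000/60 = 433.3333333 m/min
Return time = 2842 / 433.3333333 = 6.558461538 min
Total cycle time:
= 2.9 + 10.03058824 + 2.1 + 6.558461538 + 0.5
= 22.089 min


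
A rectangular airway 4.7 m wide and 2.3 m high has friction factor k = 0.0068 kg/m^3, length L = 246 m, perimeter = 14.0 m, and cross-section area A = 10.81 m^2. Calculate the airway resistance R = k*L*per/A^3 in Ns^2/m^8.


0.0185 Ns^2/m^8

Compute the numerator:
k * L * per = 0.0068 * 246 * 14.0
= 23.4192
Compute the denominator:
A^3 = 10.81^3 = 1263.214441
Resistance:
R = 23.4192 / 1263.214441
= 0.0185 Ns^2/m^8


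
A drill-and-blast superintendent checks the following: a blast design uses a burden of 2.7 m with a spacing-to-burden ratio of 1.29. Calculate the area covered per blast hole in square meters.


9.4041 m^2

First, find the spacing:
Spacing = burden * ratio = 2.7 * 1.29
= 3.483 m
Then, calculate the area:
Area = burden * spacing = 2.7 * 3.483
= 9.4041 m^2


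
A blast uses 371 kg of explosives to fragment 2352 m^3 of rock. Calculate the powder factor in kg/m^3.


0.1577 kg/m^3

Powder factor = explosive mass / rock volume
= 371 / 2352
= 0.1577 kg/m^3


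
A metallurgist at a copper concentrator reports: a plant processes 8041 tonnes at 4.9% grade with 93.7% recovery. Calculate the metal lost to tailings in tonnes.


Total metal in feed:
= 8041 * 4.9 / 100 = 394.009 tonnes
Metal recovered:
= 394.009 * 93.7 / 100 = 369.186433 tonnes
Metal lost to tailings:
= 394.009 - 369.186433
= 24.8226 tonnes

24.8226 tonnes


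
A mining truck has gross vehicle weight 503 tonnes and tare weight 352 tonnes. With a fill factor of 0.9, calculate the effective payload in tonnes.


Maximum payload = gross - tare
= 503 - 352 = 151 tonnes
Effective payload = max payload * fill factor
= 151 * 0.9
= 135.9 tonnes

135.9 tonnes


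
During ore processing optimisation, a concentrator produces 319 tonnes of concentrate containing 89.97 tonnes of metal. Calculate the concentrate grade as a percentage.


28.2038%

Grade = (metal in concentrate / concentrate mass) * 100
= (89.97 / 319) * 100
= 0.2820376176 * 100
= 28.2038%


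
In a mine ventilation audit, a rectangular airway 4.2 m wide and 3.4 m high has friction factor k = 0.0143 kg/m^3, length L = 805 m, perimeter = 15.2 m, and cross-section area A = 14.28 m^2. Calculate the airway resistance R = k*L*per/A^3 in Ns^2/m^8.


0.0601 Ns^2/m^8

Compute the numerator:
k * L * per = 0.0143 * 805 * 15.2
= 174.9748
Compute the denominator:
A^3 = 14.28^3 = 2911.954752
Resistance:
R = 174.9748 / 2911.954752
= 0.0601 Ns^2/m^8


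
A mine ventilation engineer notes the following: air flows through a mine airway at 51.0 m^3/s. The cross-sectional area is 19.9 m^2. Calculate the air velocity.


2.5628 m/s

Velocity = flow rate / cross-sectional area
= 51.0 / 19.9
= 2.5628 m/s


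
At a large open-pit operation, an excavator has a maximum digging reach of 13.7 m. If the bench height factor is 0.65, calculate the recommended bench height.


Bench height = reach * factor
= 13.7 * 0.65
= 8.905 m

8.905 m


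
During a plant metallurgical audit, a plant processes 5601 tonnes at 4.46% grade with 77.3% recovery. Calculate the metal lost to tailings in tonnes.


56.7056 tonnes

Total metal in feed:
= 5601 * 4.46 / 100 = 249.8046 tonnes
Metal recovered:
= 249.8046 * 77.3 / 100 = 193.0989558 tonnes
Metal lost to tailings:
= 249.8046 - 193.0989558
= 56.7056 tonnes


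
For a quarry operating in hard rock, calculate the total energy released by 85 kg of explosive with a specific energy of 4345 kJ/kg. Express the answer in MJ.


369.325 MJ

Energy = mass * specific_energy / 1000
= 85 * 4345 / 1000
= 369325 / 1000
= 369.325 MJ


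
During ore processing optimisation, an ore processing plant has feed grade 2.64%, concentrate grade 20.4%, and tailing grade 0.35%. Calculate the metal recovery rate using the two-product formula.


Using the two-product formula:
R = 100 * c * (f - t) / (f * (c - t))
Numerator = 100 * 20.4 * (2.64 - 0.35)
= 100 * 20.4 * 2.29
= 4671.6
Denominator = 2.64 * (20.4 - 0.35)
= 2.64 * 20.05
= 52.932
R = 4671.6 / 52.932
= 88.2566%

88.2566%


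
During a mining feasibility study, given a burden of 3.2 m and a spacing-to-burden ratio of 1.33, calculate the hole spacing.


Spacing = burden * ratio
= 3.2 * 1.33
= 4.256 m

4.256 m


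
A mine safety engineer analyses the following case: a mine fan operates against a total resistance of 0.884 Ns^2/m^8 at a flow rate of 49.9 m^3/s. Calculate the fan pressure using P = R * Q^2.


2201.1688 Pa

Compute Q^2:
Q^2 = 49.9^2 = 2490.01
Compute pressure:
P = R * Q^2 = 0.884 * 2490.01
= 2201.1688 Pa


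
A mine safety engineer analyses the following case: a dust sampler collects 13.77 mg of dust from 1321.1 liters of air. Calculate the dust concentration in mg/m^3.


10.4231 mg/m^3

Convert liters to m^3: 1 m^3 = 1000 L
Concentration = mass / volume * 1000
= 13.77 / 1321.1 * 1000
= 0.01042313224 * 1000
= 10.4231 mg/m^3


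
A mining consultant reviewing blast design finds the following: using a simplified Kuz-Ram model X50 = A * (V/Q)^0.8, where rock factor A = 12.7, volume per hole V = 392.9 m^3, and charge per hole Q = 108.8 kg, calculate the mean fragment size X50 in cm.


35.4753 cm

Compute V/Q:
V/Q = 392.9 / 108.8 = 3.611213235
Raise to the power 0.8:
(V/Q)^0.8 = 3.611213235^0.8 = 2.793331679
Multiply by A:
X50 = 12.7 * 2.793331679
= 35.4753 cm


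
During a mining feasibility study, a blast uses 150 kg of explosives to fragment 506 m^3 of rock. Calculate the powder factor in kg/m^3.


Powder factor = explosive mass / rock volume
= 150 / 506
= 0.2964 kg/m^3

0.2964 kg/m^3


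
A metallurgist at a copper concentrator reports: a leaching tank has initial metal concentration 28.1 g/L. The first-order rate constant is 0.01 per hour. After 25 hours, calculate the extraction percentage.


Compute the exponent:
-k * t = -0.01 * 25 = -0.25
Remaining concentration:
C = 28.1 * exp(-0.25)
= 28.1 * 0.7788007831
= 21.884302 g/L
Extracted = 28.1 - 21.884302 = 6.215697996 g/L
Extraction % = 6.215697996 / 28.1 * 100
= 22.1199%

22.1199%


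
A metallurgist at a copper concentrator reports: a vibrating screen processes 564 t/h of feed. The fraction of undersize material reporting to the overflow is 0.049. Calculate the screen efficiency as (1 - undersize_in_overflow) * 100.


95.1%

Screen efficiency = (1 - fraction of undersize in overflow) * 100
= (1 - 0.049) * 100
= 0.951 * 100
= 95.1%


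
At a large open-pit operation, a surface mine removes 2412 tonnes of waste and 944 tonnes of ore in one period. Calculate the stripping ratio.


Stripping ratio = waste tonnage / ore tonnage
= 2412 / 944
= 2.5551

2.5551


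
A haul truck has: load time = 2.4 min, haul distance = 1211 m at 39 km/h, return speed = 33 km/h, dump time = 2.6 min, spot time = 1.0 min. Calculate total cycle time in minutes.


10.0649 min

Convert haul speed to m/min: 39 * 1000/60 = 650 m/min
Haul time = 1211 / 650 = 1.863076923 min
Convert return speed to m/min: 33 * 1000/60 = 550 m/min
Return time = 1211 / 550 = 2.201818182 min
Total cycle time:
= 2.4 + 1.863076923 + 2.6 + 2.201818182 + 1.0
= 10.0649 min


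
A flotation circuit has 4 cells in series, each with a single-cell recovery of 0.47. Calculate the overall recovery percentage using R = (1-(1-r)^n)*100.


Complement of single-cell recovery:
1 - r = 1 - 0.47 = 0.53
Raise to power n:
(1 - r)^4 = 0.53^4 = 0.07890481
Overall recovery:
R = (1 - 0.07890481) * 100
= 92.1095%

92.1095%


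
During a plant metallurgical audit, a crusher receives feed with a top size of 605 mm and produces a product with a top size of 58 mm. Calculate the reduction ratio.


Reduction ratio = feed size / product size
= 605 / 58
= 10.431

10.431
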